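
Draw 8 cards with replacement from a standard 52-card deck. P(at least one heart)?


P(not a heart) = 39/52 = 3/4
P(none in 8 draws) = (3/4)^8 = 6561/65536
P(≥1 heart) = 1 - 6561/65536 = 58975/65536

P = 58975/65536 ≈ 89.99%


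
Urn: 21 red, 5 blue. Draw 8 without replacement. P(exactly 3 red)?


Hypergeometric: C(21,3)×C(5,5)/C(26,8)
= 1330×1/1562275 = 14/16445

P(X=3) = 14/16445 ≈ 0.09%


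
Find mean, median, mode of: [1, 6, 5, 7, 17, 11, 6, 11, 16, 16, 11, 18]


Sorted: [1, 5, 6, 6, 7, 11, 11, 11, 16, 16, 17, 18]
Mean = 125/12
Median = 11
Freq: {1: 1, 6: 2, 5: 1, 7: 1, 17: 1, 11: 3, 16: 2, 18: 1}
Mode: [11]

Mean=125/12, Median=11, Mode=11


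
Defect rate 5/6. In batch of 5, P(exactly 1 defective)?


Binomial: P(X=1) = C(5,1)×p^1×(1-p)^4
= 5 × 5/6 × 1/1296 = 25/7776

P(X=1) = 25/7776 ≈ 0.32%


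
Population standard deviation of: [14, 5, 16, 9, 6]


Mean = 50/5 = 10
  (14-10)²=16
  (5-10)²=25
  (16-10)²=36
  (9-10)²=1
  (6-10)²=16
Σ(x-μ)² = 94
σ² = 94/5

σ = √(94/5) ≈ 4.3359


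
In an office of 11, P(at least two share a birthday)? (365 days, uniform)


P(all different) = Π(365-i)/365 for i=0..10
= 0.858859
P(match) = 1 - 0.858859 = 0.141141

P ≈ 0.1411 ≈ 14.11%


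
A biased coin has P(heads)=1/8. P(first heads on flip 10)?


Geometric: P(X=10) = (1-p)^(k-1)×p = (7/8)^9×1/8 = 40353607/1073741824

P(X=10) = 40353607/1073741824 ≈ 3.76%


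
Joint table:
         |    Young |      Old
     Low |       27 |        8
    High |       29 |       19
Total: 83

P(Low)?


P(Low) = (27+8)/83 = 35/83

P(Low) = 35/83 ≈ 42.17%


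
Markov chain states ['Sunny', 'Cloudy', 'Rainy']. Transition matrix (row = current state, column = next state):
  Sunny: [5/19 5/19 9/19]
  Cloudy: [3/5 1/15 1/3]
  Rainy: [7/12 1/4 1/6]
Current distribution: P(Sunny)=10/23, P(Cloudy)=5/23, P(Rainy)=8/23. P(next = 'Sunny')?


P(next=Sunny) = Σᵢ P(now=i)×P(i→Sunny)
= 10/23×5/19 + 5/23×3/5 + 8/23×7/12
= 50/437 + 3/23 + 14/69 = 587/1311

P = 587/1311 ≈ 0.4477


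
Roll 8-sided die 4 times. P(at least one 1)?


P(no 1)^4 = (7/8)^4 = 2401/4096
P(≥1) = 1 - 2401/4096 = 1695/4096

P = 1695/4096 ≈ 41.38%


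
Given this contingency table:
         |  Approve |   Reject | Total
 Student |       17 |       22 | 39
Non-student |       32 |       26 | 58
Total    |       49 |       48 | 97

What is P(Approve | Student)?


P(Approve | Student) = 17/(17+22) = 17/39

P(Approve|Student) = 17/39 ≈ 43.59%


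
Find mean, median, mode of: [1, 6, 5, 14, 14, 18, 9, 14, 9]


Sorted: [1, 5, 6, 9, 9, 14, 14, 14, 18]
Mean = 90/9 = 10
Median = 9
Freq: {1: 1, 6: 1, 5: 1, 14: 3, 18: 1, 9: 2}
Mode: [14]

Mean=10, Median=9, Mode=14


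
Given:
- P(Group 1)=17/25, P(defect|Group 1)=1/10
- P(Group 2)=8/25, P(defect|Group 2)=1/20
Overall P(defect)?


P(B) = Σ P(B|Aᵢ)×P(Aᵢ)
  1/10×17/25 = 17/250
  1/20×8/25 = 2/125
Sum = 21/250

P(defect) = 21/250 ≈ 8.40%


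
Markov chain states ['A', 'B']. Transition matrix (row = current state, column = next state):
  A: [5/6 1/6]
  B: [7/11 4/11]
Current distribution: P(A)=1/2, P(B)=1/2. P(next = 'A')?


P(next=A) = Σᵢ P(now=i)×P(i→A)
= 1/2×5/6 + 1/2×7/11
= 5/12 + 7/22 = 97/132

P = 97/132 ≈ 0.7348


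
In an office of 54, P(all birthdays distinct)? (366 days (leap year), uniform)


P(all different) = Π(366-i)/366 for i=0..53
= (366/366)×(365/366)×...×(313/366)
= 0.016316

P ≈ 0.0163 ≈ 1.63%


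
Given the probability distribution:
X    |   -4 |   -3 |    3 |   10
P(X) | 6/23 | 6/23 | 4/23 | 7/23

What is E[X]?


E[X] = Σ x·P(X=x)
= (-4)×(6/23) + (-3)×(6/23) + (3)×(4/23) + (10)×(7/23)
= 40/23

E[X] = 40/23


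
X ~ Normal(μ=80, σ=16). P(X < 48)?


z = (48-80)/16 = -2.0
P(Z < -2.0) = 0.0228

P(X < 48) ≈ 0.0228


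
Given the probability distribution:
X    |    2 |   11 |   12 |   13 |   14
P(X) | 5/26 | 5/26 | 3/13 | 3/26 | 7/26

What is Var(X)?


E[X] = 137/13
E[X²] = 1684/13
Var(X) = E[X²] - (E[X])² = 1684/13 - 18769/169 = 3123/169

Var(X) = 3123/169 ≈ 18.4793


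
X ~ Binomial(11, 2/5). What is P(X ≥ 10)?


P(X ≥ 10) = Σ P(X=i) for i=10..11
P(X=10) = 33792/48828125
P(X=11) = 2048/48828125
Sum = 7168/9765625

P(X ≥ 10) = 7168/9765625 ≈ 0.07%


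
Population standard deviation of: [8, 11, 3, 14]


Mean = 36/4 = 9
  (8-9)²=1
  (11-9)²=4
  (3-9)²=36
  (14-9)²=25
Σ(x-μ)² = 66
σ² = 66/4 = 33/2

σ = √(33/2) ≈ 4.0620


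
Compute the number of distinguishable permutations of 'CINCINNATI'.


Letters: 10, freq: {'C': 2, 'I': 3, 'N': 3, 'A': 1, 'T': 1}
10!/(2!×3!×3!×1!×1!) = 3628800/72 = 50400

50400


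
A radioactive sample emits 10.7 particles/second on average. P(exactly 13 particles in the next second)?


Poisson(λ=10.7): P(X=13) = e^(-λ)×λ^k/k!
= e^(-10.7) × 10.7^13 / 13!
≈ 2.254493791e-05 × 2.40984500019e+13 / 6227020800 ≈ 0.087248

P(X=13) ≈ 0.087248 ≈ 8.72%


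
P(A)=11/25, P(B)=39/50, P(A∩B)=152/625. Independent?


P(A)×P(B) = 429/1250
P(A∩B) = 152/625
Not equal → NOT independent

No, not independent


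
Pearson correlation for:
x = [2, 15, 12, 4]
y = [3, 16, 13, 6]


n=4, Σx=33, Σy=38, Σxy=426, Σx²=389, Σy²=470
r = (4×426 - 33×38)/√((4×389 - 33²)(4×470 - 38²))
= 450/√(467×436) = 450/√203612 ≈ 450/451.2339 ≈ 0.9973

r ≈ 0.9973


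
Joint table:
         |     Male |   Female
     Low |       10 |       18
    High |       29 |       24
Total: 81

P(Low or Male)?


P(Low∨Male) = P(Low) + P(Male) - P(Low∧Male)
= (28 + 39 - 10)/81 = 57/81 = 19/27

P = 19/27 ≈ 70.37%


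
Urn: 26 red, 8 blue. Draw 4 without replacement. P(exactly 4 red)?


Hypergeometric: C(26,4)×C(8,0)/C(34,4)
= 14950×1/46376 = 7475/23188

P(X=4) = 7475/23188 ≈ 32.24%


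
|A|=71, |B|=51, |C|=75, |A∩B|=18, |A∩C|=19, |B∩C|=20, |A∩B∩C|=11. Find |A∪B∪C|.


|A∪B∪C| = 71+51+75-18-19-20+11 = 151

|A∪B∪C| = 151


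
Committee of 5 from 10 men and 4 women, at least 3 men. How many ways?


Count by #men:
  3M,2W: C(10,3)×C(4,2)=720
  4M,1W: C(10,4)×C(4,1)=840
  5M,0W: C(10,5)×C(4,0)=252
Total = 1812

1812


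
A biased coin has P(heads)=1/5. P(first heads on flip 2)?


Geometric: P(X=2) = (1-p)^(k-1)×p = (4/5)^1×1/5 = 4/25

P(X=2) = 4/25 ≈ 16.00%


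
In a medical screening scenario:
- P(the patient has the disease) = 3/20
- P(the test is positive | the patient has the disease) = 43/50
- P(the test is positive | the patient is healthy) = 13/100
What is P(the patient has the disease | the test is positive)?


Using Bayes' theorem:
P(A|B) = P(B|A)·P(A) / P(B)

P(the test is positive) = 43/50 × 3/20 + 13/100 × 17/20
= 129/1000 + 221/2000 = 479/2000

P(the patient has the disease|the test is positive) = (129/1000) / (479/2000) = 258/479

P(the patient has the disease|the test is positive) = 258/479 ≈ 53.86%


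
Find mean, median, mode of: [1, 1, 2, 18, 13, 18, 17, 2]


Sorted: [1, 1, 2, 2, 13, 17, 18, 18]
Mean = 72/8 = 9
Median = 15/2
Freq: {1: 2, 2: 2, 18: 2, 13: 1, 17: 1}
Mode: [1, 2, 18]

Mean=9, Median=15/2, Mode=[1, 2, 18]


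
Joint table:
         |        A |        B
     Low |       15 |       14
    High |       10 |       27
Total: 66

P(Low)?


P(Low) = (15+14)/66 = 29/66

P(Low) = 29/66 ≈ 43.94%


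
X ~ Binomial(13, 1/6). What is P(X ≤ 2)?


P(X ≤ 2) = Σ P(X=i) for i=0..2
P(X=0) = 1220703125/13060694016
P(X=1) = 3173828125/13060694016
P(X=2) = 634765625/2176782336
Sum = 341796875/544195584

P(X ≤ 2) = 341796875/544195584 ≈ 62.81%


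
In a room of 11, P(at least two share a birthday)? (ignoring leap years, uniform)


P(all different) = Π(365-i)/365 for i=0..10
= 0.858859
P(match) = 1 - 0.858859 = 0.141141

P ≈ 0.1411 ≈ 14.11%


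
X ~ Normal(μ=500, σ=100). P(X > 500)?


z = (500-500)/100 = 0.0
P(X > 500) = 1 - P(Z ≤ 0.0) = 1 - 0.5000 = 0.5000

P(X > 500) ≈ 0.5000


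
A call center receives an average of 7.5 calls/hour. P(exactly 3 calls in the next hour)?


Poisson(λ=7.5): P(X=3) = e^(-λ)×λ^k/k!
= e^(-7.5) × 7.5^3 / 3!
≈ 0.0005530843701 × 421.875 / 6 ≈ 0.038889

P(X=3) ≈ 0.038889 ≈ 3.89%


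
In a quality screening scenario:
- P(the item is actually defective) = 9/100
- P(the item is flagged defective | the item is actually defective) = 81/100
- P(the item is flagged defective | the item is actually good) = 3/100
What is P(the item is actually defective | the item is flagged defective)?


Using Bayes' theorem:
P(A|B) = P(B|A)·P(A) / P(B)

P(the item is flagged defective) = 81/100 × 9/100 + 3/100 × 91/100
= 729/10000 + 273/10000 = 501/5000

P(the item is actually defective|the item is flagged defective) = (729/10000) / (501/5000) = 243/334

P(the item is actually defective|the item is flagged defective) = 243/334 ≈ 72.75%


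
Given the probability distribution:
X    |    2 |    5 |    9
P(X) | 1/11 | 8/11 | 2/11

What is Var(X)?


E[X] = 60/11
E[X²] = 366/11
Var(X) = E[X²] - (E[X])² = 366/11 - 3600/121 = 426/121

Var(X) = 426/121 ≈ 3.5207


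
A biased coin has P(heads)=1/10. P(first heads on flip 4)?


Geometric: P(X=4) = (1-p)^(k-1)×p = (9/10)^3×1/10 = 729/10000

P(X=4) = 729/10000 ≈ 7.29%


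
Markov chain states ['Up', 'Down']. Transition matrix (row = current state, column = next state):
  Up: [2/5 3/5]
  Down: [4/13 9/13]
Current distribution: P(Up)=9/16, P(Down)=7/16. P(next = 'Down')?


P(next=Down) = Σᵢ P(now=i)×P(i→Down)
= 9/16×3/5 + 7/16×9/13
= 27/80 + 63/208 = 333/520

P = 333/520 ≈ 0.6404


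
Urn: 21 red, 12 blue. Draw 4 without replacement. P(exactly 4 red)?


Hypergeometric: C(21,4)×C(12,0)/C(33,4)
= 5985×1/40920 = 399/2728

P(X=4) = 399/2728 ≈ 14.63%


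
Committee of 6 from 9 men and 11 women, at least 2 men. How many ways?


Count by #men:
  2M,4W: C(9,2)×C(11,4)=11880
  3M,3W: C(9,3)×C(11,3)=13860
  4M,2W: C(9,4)×C(11,2)=6930
  5M,1W: C(9,5)×C(11,1)=1386
  6M,0W: C(9,6)×C(11,0)=84
Total = 34140

34140


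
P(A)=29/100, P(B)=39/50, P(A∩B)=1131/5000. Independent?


P(A)×P(B) = 1131/5000
P(A∩B) = 1131/5000
Equal ✓ → Independent

Yes, independent


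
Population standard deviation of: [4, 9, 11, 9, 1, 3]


Mean = 37/6
  (4-37/6)²=169/36
  (9-37/6)²=289/36
  (11-37/6)²=841/36
  (9-37/6)²=289/36
  (1-37/6)²=961/36
  (3-37/6)²=361/36
Σ(x-μ)² = 485/6
σ² = (485/6)/6 = 485/36

σ = √(485/36) ≈ 3.6705


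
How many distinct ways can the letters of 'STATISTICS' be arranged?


Letters: 10, freq: {'S': 3, 'T': 3, 'A': 1, 'I': 2, 'C': 1}
10!/(3!×3!×1!×2!×1!) = 3628800/72 = 50400

50400


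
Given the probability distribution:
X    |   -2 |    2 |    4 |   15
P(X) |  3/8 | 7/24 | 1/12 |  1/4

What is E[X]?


E[X] = Σ x·P(X=x)
= (-2)×(3/8) + (2)×(7/24) + (4)×(1/12) + (15)×(1/4)
= 47/12

E[X] = 47/12


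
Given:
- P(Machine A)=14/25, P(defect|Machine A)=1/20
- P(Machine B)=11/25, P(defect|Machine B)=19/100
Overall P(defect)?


P(B) = Σ P(B|Aᵢ)×P(Aᵢ)
  1/20×14/25 = 7/250
  19/100×11/25 = 209/2500
Sum = 279/2500

P(defect) = 279/2500 ≈ 11.16%


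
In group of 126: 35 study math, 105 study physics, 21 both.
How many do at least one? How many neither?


|A∪B| = 35+105-21 = 119
Neither = 126-119 = 7

At least one: 119; Neither: 7


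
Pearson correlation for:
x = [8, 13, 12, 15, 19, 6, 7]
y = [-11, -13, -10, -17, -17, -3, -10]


n=7, Σx=80, Σy=-81, Σxy=-1043, Σx²=1048, Σy²=1077
r = (7×(-1043) - 80×(-81))/√((7×1048 - 80²)(7×1077 - (-81)²))
= -821/√(936×978) = -821/√915408 ≈ -821/956.7696 ≈ -0.8581

r ≈ -0.8581


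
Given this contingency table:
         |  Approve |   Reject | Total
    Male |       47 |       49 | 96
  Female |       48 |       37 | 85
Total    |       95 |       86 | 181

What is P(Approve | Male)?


P(Approve | Male) = 47/(47+49) = 47/96

P(Approve|Male) = 47/96 ≈ 48.96%


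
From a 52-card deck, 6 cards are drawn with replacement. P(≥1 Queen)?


P(not a Queen) = 48/52 = 12/13
P(none in 6 draws) = (12/13)^6 = 2985984/4826809
P(≥1 Queen) = 1 - 2985984/4826809 = 1840825/4826809

P = 1840825/4826809 ≈ 38.14%


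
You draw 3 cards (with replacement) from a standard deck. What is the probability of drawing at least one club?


P(not a club) = 39/52 = 3/4
P(none in 3 draws) = (3/4)^3 = 27/64
P(≥1 club) = 1 - 27/64 = 37/64

P = 37/64 ≈ 57.81%


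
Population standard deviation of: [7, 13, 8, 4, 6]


Mean = 38/5
  (7-38/5)²=9/25
  (13-38/5)²=729/25
  (8-38/5)²=4/25
  (4-38/5)²=324/25
  (6-38/5)²=64/25
Σ(x-μ)² = 226/5
σ² = (226/5)/5 = 226/25

σ = √(226/25) ≈ 3.0067


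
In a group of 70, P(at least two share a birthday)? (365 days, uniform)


P(all different) = Π(365-i)/365 for i=0..69
= 0.000840
P(match) = 1 - 0.000840 = 0.999160

P ≈ 0.9992 ≈ 99.92%


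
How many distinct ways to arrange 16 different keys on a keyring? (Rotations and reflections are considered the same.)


Free circular arrangements: rotations and reflections both identified.
(n-1)!/2 = 15!/2 = 1307674368000/2 = 653837184000

653837184000


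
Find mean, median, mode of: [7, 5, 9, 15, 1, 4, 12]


Sorted: [1, 4, 5, 7, 9, 12, 15]
Mean = 53/7
Median = 7
Freq: {7: 1, 5: 1, 9: 1, 15: 1, 1: 1, 4: 1, 12: 1}
Mode: No mode

Mean=53/7, Median=7, Mode=No mode


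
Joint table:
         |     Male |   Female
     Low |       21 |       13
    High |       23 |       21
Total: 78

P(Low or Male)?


P(Low∨Male) = P(Low) + P(Male) - P(Low∧Male)
= (34 + 44 - 21)/78 = 57/78 = 19/26

P = 19/26 ≈ 73.08%


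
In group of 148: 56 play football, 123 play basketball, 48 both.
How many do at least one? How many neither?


|A∪B| = 56+123-48 = 131
Neither = 148-131 = 17

At least one: 131; Neither: 17


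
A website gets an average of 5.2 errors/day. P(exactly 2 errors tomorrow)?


Poisson(λ=5.2): P(X=2) = e^(-λ)×λ^k/k!
= e^(-5.2) × 5.2^2 / 2!
≈ 0.005516564421 × 27.04 / 2 ≈ 0.074584

P(X=2) ≈ 0.074584 ≈ 7.46%


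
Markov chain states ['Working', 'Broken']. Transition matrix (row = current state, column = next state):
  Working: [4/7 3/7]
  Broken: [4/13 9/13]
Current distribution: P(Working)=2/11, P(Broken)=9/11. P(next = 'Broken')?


P(next=Broken) = Σᵢ P(now=i)×P(i→Broken)
= 2/11×3/7 + 9/11×9/13
= 6/77 + 81/143 = 645/1001

P = 645/1001 ≈ 0.6444


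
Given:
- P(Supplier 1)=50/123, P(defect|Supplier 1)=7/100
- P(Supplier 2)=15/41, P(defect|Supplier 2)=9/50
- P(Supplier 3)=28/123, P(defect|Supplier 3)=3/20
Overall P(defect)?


P(B) = Σ P(B|Aᵢ)×P(Aᵢ)
  7/100×50/123 = 7/246
  9/50×15/41 = 27/410
  3/20×28/123 = 7/205
Sum = 79/615

P(defect) = 79/615 ≈ 12.85%


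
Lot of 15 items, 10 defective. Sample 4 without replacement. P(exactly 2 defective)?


Hypergeometric: C(10,2)×C(5,2)/C(15,4)
= 45×10/1365 = 30/91

P(X=2) = 30/91 ≈ 32.97%


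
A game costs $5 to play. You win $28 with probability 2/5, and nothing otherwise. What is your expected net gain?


E[gain] = (28-5)×2/5 + (-5)×3/5
= 46/5 - 3 = 31/5

Expected net gain = $31/5 ≈ $6.20


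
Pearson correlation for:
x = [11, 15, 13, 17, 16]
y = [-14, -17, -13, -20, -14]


n=5, Σx=72, Σy=-78, Σxy=-1142, Σx²=1060, Σy²=1250
r = (5×(-1142) - 72×(-78))/√((5×1060 - 72²)(5×1250 - (-78)²))
= -94/√(116×166) = -94/√19256 ≈ -94/138.7660 ≈ -0.6774

r ≈ -0.6774


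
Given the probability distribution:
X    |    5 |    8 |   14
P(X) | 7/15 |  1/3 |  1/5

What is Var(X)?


E[X] = 39/5
E[X²] = 361/5
Var(X) = E[X²] - (E[X])² = 361/5 - 1521/25 = 284/25

Var(X) = 284/25 ≈ 11.3600


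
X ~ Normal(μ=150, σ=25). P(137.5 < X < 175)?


z₁=(137.5-150)/25=-0.5, z₂=(175-150)/25=1.0
P = Φ(1.0) - Φ(-0.5) = 0.841345 - 0.308538 = 0.532807 ≈ 0.5328

P(137.5 < X < 175) ≈ 0.5328


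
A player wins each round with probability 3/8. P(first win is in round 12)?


Geometric: P(X=12) = (1-p)^(k-1)×p = (5/8)^11×3/8 = 146484375/68719476736

P(X=12) = 146484375/68719476736 ≈ 0.21%


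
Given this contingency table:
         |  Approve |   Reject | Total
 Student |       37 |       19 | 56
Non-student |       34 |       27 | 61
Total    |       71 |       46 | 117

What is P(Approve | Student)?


P(Approve | Student) = 37/(37+19) = 37/56

P(Approve|Student) = 37/56 ≈ 66.07%


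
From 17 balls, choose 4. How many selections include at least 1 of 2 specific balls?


Complement: C(17,4) - C(15,4) = 2380 - 1365 = 1015

1015


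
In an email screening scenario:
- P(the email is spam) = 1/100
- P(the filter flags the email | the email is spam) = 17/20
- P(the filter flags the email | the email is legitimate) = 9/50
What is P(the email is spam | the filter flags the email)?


Using Bayes' theorem:
P(A|B) = P(B|A)·P(A) / P(B)

P(the filter flags the email) = 17/20 × 1/100 + 9/50 × 99/100
= 17/2000 + 891/5000 = 1867/10000

P(the email is spam|the filter flags the email) = (17/2000) / (1867/10000) = 85/1867

P(the email is spam|the filter flags the email) = 85/1867 ≈ 4.55%


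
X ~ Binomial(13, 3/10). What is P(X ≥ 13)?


P(X ≥ 13) = Σ P(X=i) for i=13..13
P(X=13) = 1594323/10000000000000
Sum = 1594323/10000000000000

P(X ≥ 13) = 1594323/10000000000000 ≈ 0.00%


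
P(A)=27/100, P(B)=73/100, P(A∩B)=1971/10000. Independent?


P(A)×P(B) = 1971/10000
P(A∩B) = 1971/10000
Equal ✓ → Independent

Yes, independent


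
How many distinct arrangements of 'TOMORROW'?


Letters: 8, freq: {'T': 1, 'O': 3, 'M': 1, 'R': 2, 'W': 1}
8!/(1!×3!×1!×2!×1!) = 40320/12 = 3360

3360


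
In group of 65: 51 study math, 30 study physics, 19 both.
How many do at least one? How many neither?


|A∪B| = 51+30-19 = 62
Neither = 65-62 = 3

At least one: 62; Neither: 3


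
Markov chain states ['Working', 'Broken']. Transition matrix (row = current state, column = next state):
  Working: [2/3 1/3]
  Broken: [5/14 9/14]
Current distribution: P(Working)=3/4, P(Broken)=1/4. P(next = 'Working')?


P(next=Working) = Σᵢ P(now=i)×P(i→Working)
= 3/4×2/3 + 1/4×5/14
= 1/2 + 5/56 = 33/56

P = 33/56 ≈ 0.5893


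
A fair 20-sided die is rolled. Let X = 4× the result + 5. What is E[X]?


E[die] = (1+20)/2 = 21/2
E[X] = 4×21/2 + 5 = 47

E[X] = 47


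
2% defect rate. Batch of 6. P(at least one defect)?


P(all good) = (49/50)^6 = 13841287201/15625000000
P(≥1 defect) = 1783712799/15625000000

P = 1783712799/15625000000 ≈ 11.42%


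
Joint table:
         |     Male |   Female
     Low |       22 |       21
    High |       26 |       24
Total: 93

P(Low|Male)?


P(Low|Male) = 22/(22+26) = 22/48 = 11/24

P = 11/24 ≈ 45.83%


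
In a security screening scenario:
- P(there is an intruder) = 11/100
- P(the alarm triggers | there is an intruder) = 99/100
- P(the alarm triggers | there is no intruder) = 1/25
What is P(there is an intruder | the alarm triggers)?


Using Bayes' theorem:
P(A|B) = P(B|A)·P(A) / P(B)

P(the alarm triggers) = 99/100 × 11/100 + 1/25 × 89/100
= 1089/10000 + 89/2500 = 289/2000

P(there is an intruder|the alarm triggers) = (1089/10000) / (289/2000) = 1089/1445

P(there is an intruder|the alarm triggers) = 1089/1445 ≈ 75.36%


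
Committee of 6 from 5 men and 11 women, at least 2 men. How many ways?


Count by #men:
  2M,4W: C(5,2)×C(11,4)=3300
  3M,3W: C(5,3)×C(11,3)=1650
  4M,2W: C(5,4)×C(11,2)=275
  5M,1W: C(5,5)×C(11,1)=11
Total = 5236

5236


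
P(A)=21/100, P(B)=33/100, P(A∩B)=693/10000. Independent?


P(A)×P(B) = 693/10000
P(A∩B) = 693/10000
Equal ✓ → Independent

Yes, independent


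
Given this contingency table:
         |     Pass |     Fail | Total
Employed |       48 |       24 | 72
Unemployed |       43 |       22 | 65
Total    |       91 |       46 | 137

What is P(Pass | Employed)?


P(Pass | Employed) = 48/(48+24) = 48/72 = 2/3

P(Pass|Employed) = 2/3 ≈ 66.67%


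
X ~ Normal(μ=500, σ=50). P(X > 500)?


z = (500-500)/50 = 0.0
P(X > 500) = 1 - P(Z ≤ 0.0) = 1 - 0.5000 = 0.5000

P(X > 500) ≈ 0.5000


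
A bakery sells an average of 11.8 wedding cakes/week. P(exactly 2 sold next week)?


Poisson(λ=11.8): P(X=2) = e^(-λ)×λ^k/k!
= e^(-11.8) × 11.8^2 / 2!
≈ 7.504557915e-06 × 139.24 / 2 ≈ 0.000522

P(X=2) ≈ 0.000522 ≈ 0.05%


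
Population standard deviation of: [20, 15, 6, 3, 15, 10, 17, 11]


Mean = 97/8
  (20-97/8)²=3969/64
  (15-97/8)²=529/64
  (6-97/8)²=2401/64
  (3-97/8)²=5329/64
  (15-97/8)²=529/64
  (10-97/8)²=289/64
  (17-97/8)²=1521/64
  (11-97/8)²=81/64
Σ(x-μ)² = 1831/8
σ² = (1831/8)/8 = 1831/64

σ = √(1831/64) ≈ 5.3488


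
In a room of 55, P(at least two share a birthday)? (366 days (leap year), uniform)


P(all different) = Π(366-i)/366 for i=0..54
= 0.013909
P(match) = 1 - 0.013909 = 0.986091

P ≈ 0.9861 ≈ 98.61%


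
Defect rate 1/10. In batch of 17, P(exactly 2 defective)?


Binomial: P(X=2) = C(17,2)×p^2×(1-p)^15
= 136 × 1/100 × 205891132094649/1000000000000000 = 3500149245609033/12500000000000000

P(X=2) = 3500149245609033/12500000000000000 ≈ 28.00%


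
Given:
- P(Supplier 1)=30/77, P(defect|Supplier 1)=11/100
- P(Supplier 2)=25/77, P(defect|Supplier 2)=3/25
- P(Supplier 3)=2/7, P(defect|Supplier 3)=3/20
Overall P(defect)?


P(B) = Σ P(B|Aᵢ)×P(Aᵢ)
  11/100×30/77 = 3/70
  3/25×25/77 = 3/77
  3/20×2/7 = 3/70
Sum = 48/385

P(defect) = 48/385 ≈ 12.47%


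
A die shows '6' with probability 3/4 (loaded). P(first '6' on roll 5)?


Geometric: P(X=5) = (1-p)^(k-1)×p = (1/4)^4×3/4 = 3/1024

P(X=5) = 3/1024 ≈ 0.29%


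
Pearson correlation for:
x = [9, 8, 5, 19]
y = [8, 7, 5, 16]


n=4, Σx=41, Σy=36, Σxy=457, Σx²=531, Σy²=394
r = (4×457 - 41×36)/√((4×531 - 41²)(4×394 - 36²))
= 352/√(443×280) = 352/√124040 ≈ 352/352.1931 ≈ 0.9995

r ≈ 0.9995


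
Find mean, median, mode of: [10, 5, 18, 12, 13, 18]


Sorted: [5, 10, 12, 13, 18, 18]
Mean = 76/6 = 38/3
Median = 25/2
Freq: {10: 1, 5: 1, 18: 2, 12: 1, 13: 1}
Mode: [18]

Mean=38/3, Median=25/2, Mode=18


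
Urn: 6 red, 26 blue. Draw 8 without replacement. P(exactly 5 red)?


Hypergeometric: C(6,5)×C(26,3)/C(32,8)
= 6×2600/10518300 = 4/2697

P(X=5) = 4/2697 ≈ 0.15%


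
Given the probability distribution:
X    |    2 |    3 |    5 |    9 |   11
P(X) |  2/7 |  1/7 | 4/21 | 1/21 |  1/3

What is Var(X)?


E[X] = 127/21
E[X²] = 1079/21
Var(X) = E[X²] - (E[X])² = 1079/21 - 16129/441 = 6530/441

Var(X) = 6530/441 ≈ 14.8073


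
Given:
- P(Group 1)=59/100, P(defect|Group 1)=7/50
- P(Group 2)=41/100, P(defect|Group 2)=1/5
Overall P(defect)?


P(B) = Σ P(B|Aᵢ)×P(Aᵢ)
  7/50×59/100 = 413/5000
  1/5×41/100 = 41/500
Sum = 823/5000

P(defect) = 823/5000 ≈ 16.46%


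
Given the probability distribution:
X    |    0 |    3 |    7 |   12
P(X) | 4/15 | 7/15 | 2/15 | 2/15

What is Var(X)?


E[X] = 59/15
E[X²] = 449/15
Var(X) = E[X²] - (E[X])² = 449/15 - 3481/225 = 3254/225

Var(X) = 3254/225 ≈ 14.4622


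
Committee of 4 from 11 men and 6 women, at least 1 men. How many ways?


Count by #men:
  1M,3W: C(11,1)×C(6,3)=220
  2M,2W: C(11,2)×C(6,2)=825
  3M,1W: C(11,3)×C(6,1)=990
  4M,0W: C(11,4)×C(6,0)=330
Total = 2365

2365


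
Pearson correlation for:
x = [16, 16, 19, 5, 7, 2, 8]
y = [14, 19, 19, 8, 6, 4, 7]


n=7, Σx=73, Σy=77, Σxy=1035, Σx²=1015, Σy²=1083
r = (7×1035 - 73×77)/√((7×1015 - 73²)(7×1083 - 77²))
= 1624/√(1776×1652) = 1624/√2933952 ≈ 1624/1712.8783 ≈ 0.9481

r ≈ 0.9481


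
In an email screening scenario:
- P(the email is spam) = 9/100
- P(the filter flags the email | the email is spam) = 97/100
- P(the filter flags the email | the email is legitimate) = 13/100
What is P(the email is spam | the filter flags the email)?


Using Bayes' theorem:
P(A|B) = P(B|A)·P(A) / P(B)

P(the filter flags the email) = 97/100 × 9/100 + 13/100 × 91/100
= 873/10000 + 1183/10000 = 257/1250

P(the email is spam|the filter flags the email) = (873/10000) / (257/1250) = 873/2056

P(the email is spam|the filter flags the email) = 873/2056 ≈ 42.46%


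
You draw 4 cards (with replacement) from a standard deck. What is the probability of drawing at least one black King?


P(not a black King) = 50/52 = 25/26
P(none in 4 draws) = (25/26)^4 = 390625/456976
P(≥1 black King) = 1 - 390625/456976 = 66351/456976

P = 66351/456976 ≈ 14.52%


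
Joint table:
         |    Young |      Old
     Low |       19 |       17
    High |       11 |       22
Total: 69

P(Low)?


P(Low) = (19+17)/69 = 36/69 = 12/23

P(Low) = 12/23 ≈ 52.17%


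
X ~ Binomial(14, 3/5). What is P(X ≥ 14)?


P(X ≥ 14) = Σ P(X=i) for i=14..14
P(X=14) = 4782969/6103515625
Sum = 4782969/6103515625

P(X ≥ 14) = 4782969/6103515625 ≈ 0.08%


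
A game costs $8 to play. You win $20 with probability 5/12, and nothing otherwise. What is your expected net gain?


E[gain] = (20-8)×5/12 + (-8)×7/12
= 5 - 14/3 = 1/3

Expected net gain = $1/3 ≈ $0.33


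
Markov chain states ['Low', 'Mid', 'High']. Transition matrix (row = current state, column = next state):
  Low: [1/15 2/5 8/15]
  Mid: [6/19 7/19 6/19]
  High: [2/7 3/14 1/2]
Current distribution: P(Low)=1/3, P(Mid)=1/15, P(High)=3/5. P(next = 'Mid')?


P(next=Mid) = Σᵢ P(now=i)×P(i→Mid)
= 1/3×2/5 + 1/15×7/19 + 3/5×3/14
= 2/15 + 7/285 + 9/70 = 381/1330

P = 381/1330 ≈ 0.2865


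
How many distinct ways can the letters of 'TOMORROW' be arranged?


Letters: 8, freq: {'T': 1, 'O': 3, 'M': 1, 'R': 2, 'W': 1}
8!/(1!×3!×1!×2!×1!) = 40320/12 = 3360

3360


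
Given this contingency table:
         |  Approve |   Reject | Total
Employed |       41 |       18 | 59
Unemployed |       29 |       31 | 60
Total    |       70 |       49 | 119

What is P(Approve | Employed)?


P(Approve | Employed) = 41/(41+18) = 41/59

P(Approve|Employed) = 41/59 ≈ 69.49%


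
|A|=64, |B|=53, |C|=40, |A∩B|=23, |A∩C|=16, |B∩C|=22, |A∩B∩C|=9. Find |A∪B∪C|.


|A∪B∪C| = 64+53+40-23-16-22+9 = 105

|A∪B∪C| = 105


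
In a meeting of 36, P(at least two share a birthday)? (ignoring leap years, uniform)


P(all different) = Π(365-i)/365 for i=0..35
= 0.167818
P(match) = 1 - 0.167818 = 0.832182

P ≈ 0.8322 ≈ 83.22%


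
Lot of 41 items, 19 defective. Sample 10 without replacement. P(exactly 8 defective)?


Hypergeometric: C(19,8)×C(22,2)/C(41,10)
= 75582×231/1121099408 = 189/12136

P(X=8) = 189/12136 ≈ 1.56%


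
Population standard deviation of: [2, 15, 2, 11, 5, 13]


Mean = 48/6 = 8
  (2-8)²=36
  (15-8)²=49
  (2-8)²=36
  (11-8)²=9
  (5-8)²=9
  (13-8)²=25
Σ(x-μ)² = 164
σ² = 164/6 = 82/3

σ = √(82/3) ≈ 5.2281


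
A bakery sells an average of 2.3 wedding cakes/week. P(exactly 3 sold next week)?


Poisson(λ=2.3): P(X=3) = e^(-λ)×λ^k/k!
= e^(-2.3) × 2.3^3 / 3!
≈ 0.1002588437 × 12.167 / 6 ≈ 0.203308

P(X=3) ≈ 0.203308 ≈ 20.33%


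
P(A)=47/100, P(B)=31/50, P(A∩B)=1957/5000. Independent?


P(A)×P(B) = 1457/5000
P(A∩B) = 1957/5000
Not equal → NOT independent

No, not independent


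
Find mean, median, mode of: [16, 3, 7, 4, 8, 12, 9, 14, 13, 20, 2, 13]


Sorted: [2, 3, 4, 7, 8, 9, 12, 13, 13, 14, 16, 20]
Mean = 121/12
Median = 21/2
Freq: {16: 1, 3: 1, 7: 1, 4: 1, 8: 1, 12: 1, 9: 1, 14: 1, 13: 2, 20: 1, 2: 1}
Mode: [13]

Mean=121/12, Median=21/2, Mode=13


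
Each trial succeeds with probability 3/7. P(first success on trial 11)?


Geometric: P(X=11) = (1-p)^(k-1)×p = (4/7)^10×3/7 = 3145728/1977326743

P(X=11) = 3145728/1977326743 ≈ 0.16%


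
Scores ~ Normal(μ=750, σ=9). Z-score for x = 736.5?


z = (x - μ)/σ = (736.5 - 750)/9 = -1.5

z = -1.5


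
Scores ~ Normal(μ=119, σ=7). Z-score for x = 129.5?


z = (x - μ)/σ = (129.5 - 119)/7 = 1.5

z = 1.5


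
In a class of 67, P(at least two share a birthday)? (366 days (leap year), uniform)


P(all different) = Π(366-i)/366 for i=0..66
= 0.001590
P(match) = 1 - 0.001590 = 0.998410

P ≈ 0.9984 ≈ 99.84%


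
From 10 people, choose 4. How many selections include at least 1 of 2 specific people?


Complement: C(10,4) - C(8,4) = 210 - 70 = 140

140


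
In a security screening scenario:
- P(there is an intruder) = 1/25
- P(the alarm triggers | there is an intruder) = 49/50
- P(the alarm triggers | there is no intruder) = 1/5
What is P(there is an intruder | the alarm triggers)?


Using Bayes' theorem:
P(A|B) = P(B|A)·P(A) / P(B)

P(the alarm triggers) = 49/50 × 1/25 + 1/5 × 24/25
= 49/1250 + 24/125 = 289/1250

P(there is an intruder|the alarm triggers) = (49/1250) / (289/1250) = 49/289

P(there is an intruder|the alarm triggers) = 49/289 ≈ 16.96%


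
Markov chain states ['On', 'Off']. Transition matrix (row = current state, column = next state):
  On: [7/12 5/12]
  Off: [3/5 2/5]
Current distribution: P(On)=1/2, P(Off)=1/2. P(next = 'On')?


P(next=On) = Σᵢ P(now=i)×P(i→On)
= 1/2×7/12 + 1/2×3/5
= 7/24 + 3/10 = 71/120

P = 71/120 ≈ 0.5917


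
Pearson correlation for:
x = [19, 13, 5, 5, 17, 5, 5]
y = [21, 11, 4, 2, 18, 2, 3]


n=7, Σx=69, Σy=61, Σxy=903, Σx²=919, Σy²=919
r = (7×903 - 69×61)/√((7×919 - 69²)(7×919 - 61²))
= 2112/√(1672×2712) = 2112/√4534464 ≈ 2112/2129.4281 ≈ 0.9918

r ≈ 0.9918


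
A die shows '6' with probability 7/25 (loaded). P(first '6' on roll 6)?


Geometric: P(X=6) = (1-p)^(k-1)×p = (18/25)^5×7/25 = 13226976/244140625

P(X=6) = 13226976/244140625 ≈ 5.42%


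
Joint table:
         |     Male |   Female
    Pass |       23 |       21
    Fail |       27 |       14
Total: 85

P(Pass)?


P(Pass) = (23+21)/85 = 44/85

P(Pass) = 44/85 ≈ 51.76%


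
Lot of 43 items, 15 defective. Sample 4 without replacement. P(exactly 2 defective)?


Hypergeometric: C(15,2)×C(28,2)/C(43,4)
= 105×378/123410 = 567/1763

P(X=2) = 567/1763 ≈ 32.16%


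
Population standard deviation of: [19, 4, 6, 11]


Mean = 40/4 = 10
  (19-10)²=81
  (4-10)²=36
  (6-10)²=16
  (11-10)²=1
Σ(x-μ)² = 134
σ² = 134/4 = 67/2

σ = √(67/2) ≈ 5.7879


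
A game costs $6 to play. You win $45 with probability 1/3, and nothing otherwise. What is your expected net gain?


E[gain] = (45-6)×1/3 + (-6)×2/3
= 13 - 4 = 9

Expected net gain = $9 ≈ $9.00


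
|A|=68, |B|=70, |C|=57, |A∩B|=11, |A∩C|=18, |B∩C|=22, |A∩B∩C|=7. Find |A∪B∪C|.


|A∪B∪C| = 68+70+57-11-18-22+7 = 151

|A∪B∪C| = 151


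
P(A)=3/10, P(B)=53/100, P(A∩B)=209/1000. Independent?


P(A)×P(B) = 159/1000
P(A∩B) = 209/1000
Not equal → NOT independent

No, not independent


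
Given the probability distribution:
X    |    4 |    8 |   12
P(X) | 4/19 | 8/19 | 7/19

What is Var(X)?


E[X] = 164/19
E[X²] = 1584/19
Var(X) = E[X²] - (E[X])² = 1584/19 - 26896/361 = 3200/361

Var(X) = 3200/361 ≈ 8.8643


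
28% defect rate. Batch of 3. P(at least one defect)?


P(all good) = (18/25)^3 = 5832/15625
P(≥1 defect) = 9793/15625

P = 9793/15625 ≈ 62.68%


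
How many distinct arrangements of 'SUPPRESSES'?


Letters: 10, freq: {'S': 4, 'U': 1, 'P': 2, 'R': 1, 'E': 2}
10!/(4!×1!×2!×1!×2!) = 3628800/96 = 37800

37800


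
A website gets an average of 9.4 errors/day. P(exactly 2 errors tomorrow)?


Poisson(λ=9.4): P(X=2) = e^(-λ)×λ^k/k!
= e^(-9.4) × 9.4^2 / 2!
≈ 8.272406556e-05 × 88.36 / 2 ≈ 0.003655

P(X=2) ≈ 0.003655 ≈ 0.37%


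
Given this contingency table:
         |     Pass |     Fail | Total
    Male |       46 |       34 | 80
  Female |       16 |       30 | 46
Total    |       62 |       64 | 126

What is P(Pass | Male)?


P(Pass | Male) = 46/(46+34) = 46/80 = 23/40

P(Pass|Male) = 23/40 ≈ 57.50%


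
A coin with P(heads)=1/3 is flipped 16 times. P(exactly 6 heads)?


Binomial: P(X=6) = C(16,6)×p^6×(1-p)^10
= 8008 × 1/729 × 1024/59049 = 8200192/43046721

P(X=6) = 8200192/43046721 ≈ 19.05%


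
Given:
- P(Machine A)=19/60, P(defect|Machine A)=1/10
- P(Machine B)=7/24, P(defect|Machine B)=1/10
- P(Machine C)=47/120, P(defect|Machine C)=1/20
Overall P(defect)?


P(B) = Σ P(B|Aᵢ)×P(Aᵢ)
  1/10×19/60 = 19/600
  1/10×7/24 = 7/240
  1/20×47/120 = 47/2400
Sum = 193/2400

P(defect) = 193/2400 ≈ 8.04%


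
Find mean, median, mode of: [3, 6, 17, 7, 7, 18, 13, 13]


Sorted: [3, 6, 7, 7, 13, 13, 17, 18]
Mean = 84/8 = 21/2
Median = 10
Freq: {3: 1, 6: 1, 17: 1, 7: 2, 18: 1, 13: 2}
Mode: [7, 13]

Mean=21/2, Median=10, Mode=[7, 13]


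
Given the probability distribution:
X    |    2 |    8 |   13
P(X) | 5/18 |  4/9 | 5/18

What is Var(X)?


E[X] = 139/18
E[X²] = 153/2
Var(X) = E[X²] - (E[X])² = 153/2 - 19321/324 = 5465/324

Var(X) = 5465/324 ≈ 16.8673


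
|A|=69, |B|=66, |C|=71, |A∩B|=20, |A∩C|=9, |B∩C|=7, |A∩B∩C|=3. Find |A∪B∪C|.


|A∪B∪C| = 69+66+71-20-9-7+3 = 173

|A∪B∪C| = 173


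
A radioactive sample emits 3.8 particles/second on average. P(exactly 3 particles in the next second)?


Poisson(λ=3.8): P(X=3) = e^(-λ)×λ^k/k!
= e^(-3.8) × 3.8^3 / 3!
≈ 0.02237077186 × 54.872 / 6 ≈ 0.204588

P(X=3) ≈ 0.204588 ≈ 20.46%


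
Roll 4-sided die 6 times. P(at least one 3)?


P(no 3)^6 = (3/4)^6 = 729/4096
P(≥1) = 1 - 729/4096 = 3367/4096

P = 3367/4096 ≈ 82.20%


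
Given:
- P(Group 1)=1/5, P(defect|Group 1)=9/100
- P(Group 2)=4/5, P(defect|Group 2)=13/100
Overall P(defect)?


P(B) = Σ P(B|Aᵢ)×P(Aᵢ)
  9/100×1/5 = 9/500
  13/100×4/5 = 13/125
Sum = 61/500

P(defect) = 61/500 ≈ 12.20%


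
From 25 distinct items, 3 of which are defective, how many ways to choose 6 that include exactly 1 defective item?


Choose 1 of the 3 defective items and 5 of the other 22 items:
C(3,1)×C(22,5) = 3×26334 = 79002

79002


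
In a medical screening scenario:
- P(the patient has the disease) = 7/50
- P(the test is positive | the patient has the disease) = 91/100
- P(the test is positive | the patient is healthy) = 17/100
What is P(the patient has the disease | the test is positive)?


Using Bayes' theorem:
P(A|B) = P(B|A)·P(A) / P(B)

P(the test is positive) = 91/100 × 7/50 + 17/100 × 43/50
= 637/5000 + 731/5000 = 171/625

P(the patient has the disease|the test is positive) = (637/5000) / (171/625) = 637/1368

P(the patient has the disease|the test is positive) = 637/1368 ≈ 46.56%


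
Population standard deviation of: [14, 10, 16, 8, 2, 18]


Mean = 68/6 = 34/3
  (14-34/3)²=64/9
  (10-34/3)²=16/9
  (16-34/3)²=196/9
  (8-34/3)²=100/9
  (2-34/3)²=784/9
  (18-34/3)²=400/9
Σ(x-μ)² = 520/3
σ² = (520/3)/6 = 260/9

σ = √(260/9) ≈ 5.3748


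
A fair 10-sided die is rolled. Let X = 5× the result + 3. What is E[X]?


E[die] = (1+10)/2 = 11/2
E[X] = 5×11/2 + 3 = 61/2

E[X] = 61/2


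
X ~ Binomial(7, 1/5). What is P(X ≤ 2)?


P(X ≤ 2) = Σ P(X=i) for i=0..2
P(X=0) = 16384/78125
P(X=1) = 28672/78125
P(X=2) = 21504/78125
Sum = 13312/15625

P(X ≤ 2) = 13312/15625 ≈ 85.20%


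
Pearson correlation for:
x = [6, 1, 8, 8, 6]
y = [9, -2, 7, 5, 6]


n=5, Σx=29, Σy=25, Σxy=184, Σx²=201, Σy²=195
r = (5×184 - 29×25)/√((5×201 - 29²)(5×195 - 25²))
= 195/√(164×350) = 195/√57400 ≈ 195/239.5830 ≈ 0.8139

r ≈ 0.8139


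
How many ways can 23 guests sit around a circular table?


Circular arrangements of 23 distinct objects: fix one position to break rotational symmetry.
(n-1)! = 22! = 1124000727777607680000

1124000727777607680000


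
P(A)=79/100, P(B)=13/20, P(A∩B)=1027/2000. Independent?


P(A)×P(B) = 1027/2000
P(A∩B) = 1027/2000
Equal ✓ → Independent

Yes, independent


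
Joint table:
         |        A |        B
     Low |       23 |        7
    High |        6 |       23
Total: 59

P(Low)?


P(Low) = (23+7)/59 = 30/59

P(Low) = 30/59 ≈ 50.85%


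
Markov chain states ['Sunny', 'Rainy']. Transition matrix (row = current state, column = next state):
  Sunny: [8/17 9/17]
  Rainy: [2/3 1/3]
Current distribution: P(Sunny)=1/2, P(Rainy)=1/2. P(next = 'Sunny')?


P(next=Sunny) = Σᵢ P(now=i)×P(i→Sunny)
= 1/2×8/17 + 1/2×2/3
= 4/17 + 1/3 = 29/51

P = 29/51 ≈ 0.5686


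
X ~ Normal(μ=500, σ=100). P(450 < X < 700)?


z₁=(450-500)/100=-0.5, z₂=(700-500)/100=2.0
P = Φ(2.0) - Φ(-0.5) = 0.977250 - 0.308538 = 0.668712 ≈ 0.6687

P(450 < X < 700) ≈ 0.6687


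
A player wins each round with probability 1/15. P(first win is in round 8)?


Geometric: P(X=8) = (1-p)^(k-1)×p = (14/15)^7×1/15 = 105413504/2562890625

P(X=8) = 105413504/2562890625 ≈ 4.11%


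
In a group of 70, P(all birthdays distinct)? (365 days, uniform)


P(all different) = Π(365-i)/365 for i=0..69
= (365/365)×(364/365)×...×(296/365)
= 0.000840

P ≈ 0.0008 ≈ 0.08%


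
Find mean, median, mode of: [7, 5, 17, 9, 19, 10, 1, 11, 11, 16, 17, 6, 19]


Sorted: [1, 5, 6, 7, 9, 10, 11, 11, 16, 17, 17, 19, 19]
Mean = 148/13
Median = 11
Freq: {7: 1, 5: 1, 17: 2, 9: 1, 19: 2, 10: 1, 1: 1, 11: 2, 16: 1, 6: 1}
Mode: [11, 17, 19]

Mean=148/13, Median=11, Mode=[11, 17, 19]


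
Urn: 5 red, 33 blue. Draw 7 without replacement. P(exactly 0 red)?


Hypergeometric: C(5,0)×C(33,7)/C(38,7)
= 1×4272048/12620256 = 8091/23902

P(X=0) = 8091/23902 ≈ 33.85%


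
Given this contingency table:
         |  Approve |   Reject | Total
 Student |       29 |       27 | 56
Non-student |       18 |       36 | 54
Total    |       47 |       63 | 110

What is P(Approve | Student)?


P(Approve | Student) = 29/(29+27) = 29/56

P(Approve|Student) = 29/56 ≈ 51.79%


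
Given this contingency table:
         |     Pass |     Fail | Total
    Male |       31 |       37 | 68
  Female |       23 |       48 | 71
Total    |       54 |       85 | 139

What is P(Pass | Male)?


P(Pass | Male) = 31/(31+37) = 31/68

P(Pass|Male) = 31/68 ≈ 45.59%


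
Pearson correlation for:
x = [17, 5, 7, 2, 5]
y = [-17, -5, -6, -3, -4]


n=5, Σx=36, Σy=-35, Σxy=-382, Σx²=392, Σy²=375
r = (5×(-382) - 36×(-35))/√((5×392 - 36²)(5×375 - (-35)²))
= -650/√(664×650) = -650/√431600 ≈ -650/656.9627 ≈ -0.9894

r ≈ -0.9894


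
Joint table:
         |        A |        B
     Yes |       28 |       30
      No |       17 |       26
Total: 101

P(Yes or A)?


P(Yes∨A) = P(Yes) + P(A) - P(Yes∧A)
= (58 + 45 - 28)/101 = 75/101

P = 75/101 ≈ 74.26%


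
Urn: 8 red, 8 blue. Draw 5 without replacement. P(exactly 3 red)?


Hypergeometric: C(8,3)×C(8,2)/C(16,5)
= 56×28/4368 = 14/39

P(X=3) = 14/39 ≈ 35.90%


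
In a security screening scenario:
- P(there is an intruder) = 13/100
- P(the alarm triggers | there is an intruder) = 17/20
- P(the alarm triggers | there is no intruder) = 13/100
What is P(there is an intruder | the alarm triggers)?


Using Bayes' theorem:
P(A|B) = P(B|A)·P(A) / P(B)

P(the alarm triggers) = 17/20 × 13/100 + 13/100 × 87/100
= 221/2000 + 1131/10000 = 559/2500

P(there is an intruder|the alarm triggers) = (221/2000) / (559/2500) = 85/172

P(there is an intruder|the alarm triggers) = 85/172 ≈ 49.42%


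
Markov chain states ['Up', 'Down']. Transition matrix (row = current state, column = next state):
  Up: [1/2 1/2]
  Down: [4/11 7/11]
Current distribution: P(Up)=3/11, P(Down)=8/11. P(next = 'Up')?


P(next=Up) = Σᵢ P(now=i)×P(i→Up)
= 3/11×1/2 + 8/11×4/11
= 3/22 + 32/121 = 97/242

P = 97/242 ≈ 0.4008


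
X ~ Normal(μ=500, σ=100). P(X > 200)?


z = (200-500)/100 = -3.0
P(X > 200) = 1 - P(Z ≤ -3.0) = 1 - 0.0013 = 0.9987

P(X > 200) ≈ 0.9987


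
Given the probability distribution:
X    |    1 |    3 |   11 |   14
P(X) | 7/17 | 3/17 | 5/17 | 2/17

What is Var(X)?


E[X] = 99/17
E[X²] = 1031/17
Var(X) = E[X²] - (E[X])² = 1031/17 - 9801/289 = 7726/289

Var(X) = 7726/289 ≈ 26.7336
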